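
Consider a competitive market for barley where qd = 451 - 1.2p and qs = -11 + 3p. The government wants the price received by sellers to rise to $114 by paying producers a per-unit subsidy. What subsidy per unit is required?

Required subsidy s = $14 per unit

At a seller price of 114, quantity supplied is -11 + 3·114 = 331.
Buyers absorb 331 only when they pay pb with 451 − 1.2·pb = 331, i.e. pb = 100.
s = ps − pb = 114 − 100 = 14.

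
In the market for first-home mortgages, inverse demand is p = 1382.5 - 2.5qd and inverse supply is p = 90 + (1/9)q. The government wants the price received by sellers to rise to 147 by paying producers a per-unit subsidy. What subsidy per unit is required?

At a seller price of 147, quantity supplied is -810 + 9·147 = 513.
Buyers absorb 513 only when they pay pb = 1382.5 − 2.5·513 = 100.
s = ps − pb = 147 − 100 = 47.

Required subsidy s = 47 per unit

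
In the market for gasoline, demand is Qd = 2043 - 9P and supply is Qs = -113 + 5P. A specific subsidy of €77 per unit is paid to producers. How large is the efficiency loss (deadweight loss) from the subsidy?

Deadweight loss = €9528.75

Pre-subsidy: 2043 - 9P = -113 + 5P gives P* = 154, Q* = 657.
With the subsidy, sellers receive Ps = Pb + 77 for each unit, where Pb is the price buyers pay.
Supply in terms of Pb becomes Qs = -113 + 5(Pb + 77) = 272 + 5Pb. Setting this equal to demand: 2043 - 9Pb = 272 + 5Pb, so Pb = 126.5.
Sellers receive Ps = 126.5 + 77 = 203.5; Q' = 2043 − 9·126.5 = 904.5.
The subsidy expands output by 904.5 − 657 = 247.5 past the efficient level; on those units the gap between marginal cost and willingness to pay runs from 0 up to 77.
DWL = ½ × 77 × 247.5 = 9528.75.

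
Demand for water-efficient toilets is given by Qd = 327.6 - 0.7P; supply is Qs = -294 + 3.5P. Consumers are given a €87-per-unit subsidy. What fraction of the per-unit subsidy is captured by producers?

Pre-subsidy: 327.6 - 0.7P = -294 + 3.5P gives P* = 148, Q* = 224.
With the rebate, buyers effectively pay Pb = Ps − 87, where Ps is the price sellers receive.
Demand in terms of Ps becomes Qd = 327.6 − 0.7(Ps − 87) = 388.5 - 0.7Ps. Setting this equal to supply: 388.5 - 0.7Ps = -294 + 3.5Ps, so Ps = 162.5.
Buyers pay Pb = 162.5 − 87 = 75.5; Q' = -294 + 3.5·162.5 = 274.75.
Buyers' price falls by P* − Pb = 148 − 75.5 = 72.5; sellers' price rises by Ps − P* = 162.5 − 148 = 14.5.
So producers capture 14.5/87 = 1/6 of each unit of subsidy.

Producer share = 1/6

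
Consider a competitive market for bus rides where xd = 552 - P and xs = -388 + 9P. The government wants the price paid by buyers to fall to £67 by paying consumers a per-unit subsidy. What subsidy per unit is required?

At a buyer price of 67, quantity demanded is 552 − 1·67 = 485.
Sellers supply 485 only when they receive Ps with -388 + 9·Ps = 485, i.e. Ps = 97.
s = Ps − Pb = 97 − 67 = 30.

Required subsidy s = £30 per unit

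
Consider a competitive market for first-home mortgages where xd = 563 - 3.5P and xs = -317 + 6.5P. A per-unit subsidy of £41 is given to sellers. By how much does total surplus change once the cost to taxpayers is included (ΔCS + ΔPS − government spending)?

Pre-subsidy: 563 - 3.5P = -317 + 6.5P gives P* = 88, x* = 255.
With the subsidy, sellers receive Ps = Pb + 41 for each unit, where Pb is the price buyers pay.
Supply in terms of Pb becomes xs = -317 + 6.5(Pb + 41) = -50.5 + 6.5Pb. Setting this equal to demand: 563 - 3.5Pb = -50.5 + 6.5Pb, so Pb = 61.35.
Sellers receive Ps = 61.35 + 41 = 102.35; x' = 563 − 3.5·61.35 = 348.275.
ΔCS = ½(255 + 348.275)(88 − 61.35) = 8038.639375; ΔPS = ½(255 + 348.275)(102.35 − 88) = 4328.498125.
Government spending = 41 × 348.275 = 14279.275.
Net change = 8038.639375 + 4328.498125 − 14279.275 = -1912.1375. The loss equals the DWL triangle ½·41·93.275.

Net change in total surplus = -£1912.1375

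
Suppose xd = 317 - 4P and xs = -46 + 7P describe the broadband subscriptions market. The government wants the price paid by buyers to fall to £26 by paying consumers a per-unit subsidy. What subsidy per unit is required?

Required subsidy s = £11 per unit

At a buyer price of 26, quantity demanded is 317 − 4·26 = 213.
Sellers supply 213 only when they receive Ps with -46 + 7·Ps = 213, i.e. Ps = 37.
s = Ps − Pb = 37 − 26 = 11.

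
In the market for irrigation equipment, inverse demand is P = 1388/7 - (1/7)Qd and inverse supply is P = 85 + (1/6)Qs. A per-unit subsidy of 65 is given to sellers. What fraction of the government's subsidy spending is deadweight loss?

Pre-subsidy: 1388/7 - (1/7)Q = 85 + (1/6)Q gives Q* = 366 and P* = 146.
With the subsidy, sellers receive Ps = Pb + 65 for each unit, where Pb is the price buyers pay.
On the curves, Pb = 1388/7 - (1/7)Q and Ps = 85 + (1/6)Q; the wedge Ps − Pb = 65 gives 85 + (1/6)Q − (1388/7 - (1/7)Q) = 65, so Q' = 576.
Then Pb = 1388/7 − (1/7)·576 = 116 and Ps = 85 + (1/6)·576 = 181.
ΔCS = ½(366 + 576)(146 − 116) = 14130; ΔPS = ½(366 + 576)(181 − 146) = 16485.
Government spending = 65 × 576 = 37440.
DWL = ½ × 65 × (576 − 366) = 6825; fraction = 6825 / 37440 = 35/192.

DWL / government spending = 35/192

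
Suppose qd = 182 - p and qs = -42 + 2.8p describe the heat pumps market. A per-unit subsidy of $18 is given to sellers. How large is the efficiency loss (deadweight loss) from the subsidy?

Pre-subsidy: 182 - p = -42 + 2.8p gives p* = 1120/19, q* = 2338/19.
With the subsidy, sellers receive ps = pb + 18 for each unit, where pb is the price buyers pay.
Supply in terms of pb becomes qs = -42 + 2.8(pb + 18) = 8.4 + 2.8pb. Setting this equal to demand: 182 - pb = 8.4 + 2.8pb, so pb = 868/19.
Sellers receive ps = 868/19 + 18 = 1210/19; q' = 182 − 1·(868/19) = 2590/19.
The subsidy expands output by 2590/19 − 2338/19 = 252/19 past the efficient level; on those units the gap between marginal cost and willingness to pay runs from 0 up to 18.
DWL = ½ × 18 × 252/19 = 2268/19.

Deadweight loss = 2268/19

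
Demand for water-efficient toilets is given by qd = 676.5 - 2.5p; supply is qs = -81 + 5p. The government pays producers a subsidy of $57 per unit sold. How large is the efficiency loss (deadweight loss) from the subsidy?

Pre-subsidy: 676.5 - 2.5p = -81 + 5p gives p* = 101, q* = 424.
With the subsidy, sellers receive ps = pb + 57 for each unit, where pb is the price buyers pay.
Supply in terms of pb becomes qs = -81 + 5(pb + 57) = 204 + 5pb. Setting this equal to demand: 676.5 - 2.5pb = 204 + 5pb, so pb = 63.
Sellers receive ps = 63 + 57 = 120; q' = 676.5 − 2.5·63 = 519.
The subsidy expands output by 519 − 424 = 95 past the efficient level; on those units the gap between marginal cost and willingness to pay runs from 0 up to 57.
DWL = ½ × 57 × 95 = 2707.5.

Deadweight loss = $2707.5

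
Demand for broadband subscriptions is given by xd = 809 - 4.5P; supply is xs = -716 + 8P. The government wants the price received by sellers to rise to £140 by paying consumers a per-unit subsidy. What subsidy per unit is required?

Required subsidy s = £50 per unit

At a seller price of 140, quantity supplied is -716 + 8·140 = 404.
Buyers absorb 404 only when they pay Pb with 809 − 4.5·Pb = 404, i.e. Pb = 90.
s = Ps − Pb = 140 − 90 = 50.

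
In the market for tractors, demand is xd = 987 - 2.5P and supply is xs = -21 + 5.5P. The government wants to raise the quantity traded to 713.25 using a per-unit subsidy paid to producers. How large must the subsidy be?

At x = 713.25, invert demand for the buyer price: Pb = (987 − 713.25)/2.5 = 109.5; invert supply for the seller price: Ps = (713.25 − (-21))/5.5 = 133.5.
The subsidy must fill the gap: s = Ps − Pb = 133.5 − 109.5 = 24.

Required subsidy s = 24 per unit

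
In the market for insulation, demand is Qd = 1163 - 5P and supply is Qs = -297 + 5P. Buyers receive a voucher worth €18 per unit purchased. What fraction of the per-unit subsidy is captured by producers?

Pre-subsidy: 1163 - 5P = -297 + 5P gives P* = 146, Q* = 433.
With the rebate, buyers effectively pay Pb = Ps − 18, where Ps is the price sellers receive.
Demand in terms of Ps becomes Qd = 1163 − 5(Ps − 18) = 1253 - 5Ps. Setting this equal to supply: 1253 - 5Ps = -297 + 5Ps, so Ps = 155.
Buyers pay Pb = 155 − 18 = 137; Q' = -297 + 5·155 = 478.
Buyers' price falls by P* − Pb = 146 − 137 = 9; sellers' price rises by Ps − P* = 155 − 146 = 9.
So producers capture 9/18 = 0.5 of each unit of subsidy.

Producer share = 0.5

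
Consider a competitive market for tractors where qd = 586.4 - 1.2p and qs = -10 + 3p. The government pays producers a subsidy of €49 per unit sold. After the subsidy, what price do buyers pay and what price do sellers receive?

Pre-subsidy: 586.4 - 1.2p = -10 + 3p gives p* = 142, q* = 416.
With the subsidy, sellers receive ps = pb + 49 for each unit, where pb is the price buyers pay.
Supply in terms of pb becomes qs = -10 + 3(pb + 49) = 137 + 3pb. Setting this equal to demand: 586.4 - 1.2pb = 137 + 3pb, so pb = 107.
Sellers receive ps = 107 + 49 = 156; q' = 586.4 − 1.2·107 = 458.

Buyers pay €107; sellers receive €156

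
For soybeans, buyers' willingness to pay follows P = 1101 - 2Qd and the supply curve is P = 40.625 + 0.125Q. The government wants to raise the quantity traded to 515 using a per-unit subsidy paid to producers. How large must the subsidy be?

Required subsidy s = 34 per unit

At Q = 515, from the demand curve buyers pay Pb = 1101 − 2·515 = 71; from the supply curve sellers need Ps = 40.625 + 0.125·515 = 105.
The subsidy must fill the gap: s = Ps − Pb = 105 − 71 = 34.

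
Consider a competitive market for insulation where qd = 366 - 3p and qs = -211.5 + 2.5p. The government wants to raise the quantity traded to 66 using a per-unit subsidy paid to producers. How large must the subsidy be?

At q = 66, invert demand for the buyer price: pb = (366 − 66)/3 = 100; invert supply for the seller price: ps = (66 − (-211.5))/2.5 = 111.
The subsidy must fill the gap: s = ps − pb = 111 − 100 = 11.

Required subsidy s = 11 per unit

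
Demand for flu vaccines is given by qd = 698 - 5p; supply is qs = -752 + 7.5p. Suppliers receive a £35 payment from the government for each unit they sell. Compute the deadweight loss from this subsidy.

Deadweight loss = £1837.5

Pre-subsidy: 698 - 5p = -752 + 7.5p gives p* = 116, q* = 118.
With the subsidy, sellers receive ps = pb + 35 for each unit, where pb is the price buyers pay.
Supply in terms of pb becomes qs = -752 + 7.5(pb + 35) = -489.5 + 7.5pb. Setting this equal to demand: 698 - 5pb = -489.5 + 7.5pb, so pb = 95.
Sellers receive ps = 95 + 35 = 130; q' = 698 − 5·95 = 223.
The subsidy expands output by 223 − 118 = 105 past the efficient level; on those units the gap between marginal cost and willingness to pay runs from 0 up to 35.
DWL = ½ × 35 × 105 = 1837.5.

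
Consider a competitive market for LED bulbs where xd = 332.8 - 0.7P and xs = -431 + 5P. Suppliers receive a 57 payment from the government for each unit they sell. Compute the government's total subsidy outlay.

Pre-subsidy: 332.8 - 0.7P = -431 + 5P gives P* = 134, x* = 239.
With the subsidy, sellers receive Ps = Pb + 57 for each unit, where Pb is the price buyers pay.
Supply in terms of Pb becomes xs = -431 + 5(Pb + 57) = -146 + 5Pb. Setting this equal to demand: 332.8 - 0.7Pb = -146 + 5Pb, so Pb = 84.
Sellers receive Ps = 84 + 57 = 141; x' = 332.8 − 0.7·84 = 274.
Government outlay = subsidy × quantity = 57 × 274 = 15618.

Government cost = 15618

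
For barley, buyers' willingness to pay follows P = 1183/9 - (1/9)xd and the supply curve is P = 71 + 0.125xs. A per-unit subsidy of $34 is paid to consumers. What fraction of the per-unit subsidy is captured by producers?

Pre-subsidy: 1183/9 - (1/9)x = 71 + 0.125x gives x* = 256 and P* = 103.
With the rebate, buyers effectively pay Pb = Ps − 34, where Ps is the price sellers receive.
On the curves, Pb = 1183/9 - (1/9)x and Ps = 71 + 0.125x; the wedge Ps − Pb = 34 gives 71 + 0.125x − (1183/9 - (1/9)x) = 34, so x' = 400.
Then Pb = 1183/9 − (1/9)·400 = 87 and Ps = 71 + 0.125·400 = 121.
Buyers' price falls by P* − Pb = 103 − 87 = 16; sellers' price rises by Ps − P* = 121 − 103 = 18.
So producers capture 18/34 = 9/17 of each unit of subsidy.

Producer share = 9/17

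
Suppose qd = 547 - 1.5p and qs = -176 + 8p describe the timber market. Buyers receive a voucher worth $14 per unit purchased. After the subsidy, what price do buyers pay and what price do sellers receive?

Buyers pay 1222/19; sellers receive 1488/19

Pre-subsidy: 547 - 1.5p = -176 + 8p gives p* = 1446/19, q* = 8224/19.
With the rebate, buyers effectively pay pb = ps − 14, where ps is the price sellers receive.
Demand in terms of ps becomes qd = 547 − 1.5(ps − 14) = 568 - 1.5ps. Setting this equal to supply: 568 - 1.5ps = -176 + 8ps, so ps = 1488/19.
Buyers pay pb = 1488/19 − 14 = 1222/19; q' = -176 + 8·(1488/19) = 8560/19.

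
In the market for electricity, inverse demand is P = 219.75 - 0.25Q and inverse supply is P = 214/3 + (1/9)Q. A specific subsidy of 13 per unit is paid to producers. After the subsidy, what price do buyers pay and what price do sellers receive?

Buyers pay 108; sellers receive 121

Pre-subsidy: 219.75 - 0.25Q = 214/3 + (1/9)Q gives Q* = 411 and P* = 117.
With the subsidy, sellers receive Ps = Pb + 13 for each unit, where Pb is the price buyers pay.
On the curves, Pb = 219.75 - 0.25Q and Ps = 214/3 + (1/9)Q; the wedge Ps − Pb = 13 gives 214/3 + (1/9)Q − (219.75 - 0.25Q) = 13, so Q' = 447.
Then Pb = 219.75 − 0.25·447 = 108 and Ps = 214/3 + (1/9)·447 = 121.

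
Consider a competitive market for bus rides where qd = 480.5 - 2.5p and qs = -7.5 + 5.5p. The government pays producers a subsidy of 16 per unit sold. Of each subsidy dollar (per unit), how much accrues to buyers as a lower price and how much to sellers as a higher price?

Buyers gain 11 per unit; sellers gain 5 per unit

Pre-subsidy: 480.5 - 2.5p = -7.5 + 5.5p gives p* = 61, q* = 328.
With the subsidy, sellers receive ps = pb + 16 for each unit, where pb is the price buyers pay.
Supply in terms of pb becomes qs = -7.5 + 5.5(pb + 16) = 80.5 + 5.5pb. Setting this equal to demand: 480.5 - 2.5pb = 80.5 + 5.5pb, so pb = 50.
Sellers receive ps = 50 + 16 = 66; q' = 480.5 − 2.5·50 = 355.5.
Buyers' price falls by p* − pb = 61 − 50 = 11; sellers' price rises by ps − p* = 66 − 61 = 5.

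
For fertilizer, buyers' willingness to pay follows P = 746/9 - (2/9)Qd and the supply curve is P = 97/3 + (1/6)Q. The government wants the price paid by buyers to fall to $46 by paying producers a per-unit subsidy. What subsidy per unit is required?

At a buyer price of 46, quantity demanded is 373 − 4.5·46 = 166.
Sellers supply 166 only when they receive Ps = 97/3 + (1/6)·166 = 60.
s = Ps − Pb = 60 − 46 = 14.

Required subsidy s = $14 per unit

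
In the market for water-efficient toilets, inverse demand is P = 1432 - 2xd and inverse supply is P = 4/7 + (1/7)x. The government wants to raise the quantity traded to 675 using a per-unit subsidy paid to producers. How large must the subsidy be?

Required subsidy s = 15 per unit

At x = 675, from the demand curve buyers pay Pb = 1432 − 2·675 = 82; from the supply curve sellers need Ps = 4/7 + (1/7)·675 = 97.
The subsidy must fill the gap: s = Ps − Pb = 97 − 82 = 15.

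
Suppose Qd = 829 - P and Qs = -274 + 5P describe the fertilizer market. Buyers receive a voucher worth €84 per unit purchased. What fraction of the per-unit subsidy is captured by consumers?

Consumer share = 5/6

Pre-subsidy: 829 - P = -274 + 5P gives P* = 1103/6, Q* = 3871/6.
With the rebate, buyers effectively pay Pb = Ps − 84, where Ps is the price sellers receive.
Demand in terms of Ps becomes Qd = 829 − 1(Ps − 84) = 913 - Ps. Setting this equal to supply: 913 - Ps = -274 + 5Ps, so Ps = 1187/6.
Buyers pay Pb = 1187/6 − 84 = 683/6; Q' = -274 + 5·(1187/6) = 4291/6.
Buyers' price falls by P* − Pb = 1103/6 − 683/6 = 70; sellers' price rises by Ps − P* = 1187/6 − 1103/6 = 14.
So consumers capture 70/84 = 5/6 of each unit of subsidy.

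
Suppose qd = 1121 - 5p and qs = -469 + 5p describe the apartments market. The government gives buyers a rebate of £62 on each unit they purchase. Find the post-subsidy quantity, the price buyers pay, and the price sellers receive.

q' = 481; buyers pay £128; sellers receive £190

Pre-subsidy: 1121 - 5p = -469 + 5p gives p* = 159, q* = 326.
With the rebate, buyers effectively pay pb = ps − 62, where ps is the price sellers receive.
Demand in terms of ps becomes qd = 1121 − 5(ps − 62) = 1431 - 5ps. Setting this equal to supply: 1431 - 5ps = -469 + 5ps, so ps = 190.
Buyers pay pb = 190 − 62 = 128; q' = -469 + 5·190 = 481.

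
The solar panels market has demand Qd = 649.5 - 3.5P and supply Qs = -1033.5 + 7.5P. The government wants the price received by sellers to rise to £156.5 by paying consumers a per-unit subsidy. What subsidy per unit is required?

At a seller price of 156.5, quantity supplied is -1033.5 + 7.5·156.5 = 140.25.
Buyers absorb 140.25 only when they pay Pb with 649.5 − 3.5·Pb = 140.25, i.e. Pb = 145.5.
s = Ps − Pb = 156.5 − 145.5 = 11.

Required subsidy s = £11 per unit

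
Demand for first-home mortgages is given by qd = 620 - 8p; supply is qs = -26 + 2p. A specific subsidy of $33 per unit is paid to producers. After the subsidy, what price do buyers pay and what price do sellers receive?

Buyers pay $58; sellers receive $91

Pre-subsidy: 620 - 8p = -26 + 2p gives p* = 64.6, q* = 103.2.
With the subsidy, sellers receive ps = pb + 33 for each unit, where pb is the price buyers pay.
Supply in terms of pb becomes qs = -26 + 2(pb + 33) = 40 + 2pb. Setting this equal to demand: 620 - 8pb = 40 + 2pb, so pb = 58.
Sellers receive ps = 58 + 33 = 91; q' = 620 − 8·58 = 156.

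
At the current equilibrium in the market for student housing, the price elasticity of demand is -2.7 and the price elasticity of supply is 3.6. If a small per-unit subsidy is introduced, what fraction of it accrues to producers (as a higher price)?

For a small subsidy around the equilibrium, the benefit split depends on the relative slopes, which at a point are proportional to the elasticities.
Buyer share = εs/(εs + |εd|) = 3.6/(3.6 + 2.7) = 4/7; seller share = |εd|/(εs + |εd|) = 3/7.
So producers capture 3/7 of the subsidy.

Producer share = 3/7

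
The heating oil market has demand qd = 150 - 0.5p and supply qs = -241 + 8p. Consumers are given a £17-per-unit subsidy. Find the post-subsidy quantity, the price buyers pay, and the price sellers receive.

q' = 135; buyers pay £30; sellers receive £47

Pre-subsidy: 150 - 0.5p = -241 + 8p gives p* = 46, q* = 127.
With the rebate, buyers effectively pay pb = ps − 17, where ps is the price sellers receive.
Demand in terms of ps becomes qd = 150 − 0.5(ps − 17) = 158.5 - 0.5ps. Setting this equal to supply: 158.5 - 0.5ps = -241 + 8ps, so ps = 47.
Buyers pay pb = 47 − 17 = 30; q' = -241 + 8·47 = 135.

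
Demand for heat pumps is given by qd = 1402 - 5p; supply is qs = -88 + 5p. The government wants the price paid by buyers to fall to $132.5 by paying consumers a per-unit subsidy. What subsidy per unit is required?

At a buyer price of 132.5, quantity demanded is 1402 − 5·132.5 = 739.5.
Sellers supply 739.5 only when they receive ps with -88 + 5·ps = 739.5, i.e. ps = 165.5.
s = ps − pb = 165.5 − 132.5 = 33.

Required subsidy s = $33 per unit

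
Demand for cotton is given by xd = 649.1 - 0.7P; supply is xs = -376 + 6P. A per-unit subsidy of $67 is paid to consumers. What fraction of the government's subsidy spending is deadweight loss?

Pre-subsidy: 649.1 - 0.7P = -376 + 6P gives P* = 153, x* = 542.
With the rebate, buyers effectively pay Pb = Ps − 67, where Ps is the price sellers receive.
Demand in terms of Ps becomes xd = 649.1 − 0.7(Ps − 67) = 696 - 0.7Ps. Setting this equal to supply: 696 - 0.7Ps = -376 + 6Ps, so Ps = 160.
Buyers pay Pb = 160 − 67 = 93; x' = -376 + 6·160 = 584.
ΔCS = ½(542 + 584)(153 − 93) = 33780; ΔPS = ½(542 + 584)(160 − 153) = 3941.
Government spending = 67 × 584 = 39128.
DWL = ½ × 67 × (584 − 542) = 1407; fraction = 1407 / 39128 = 21/584.

DWL / government spending = 21/584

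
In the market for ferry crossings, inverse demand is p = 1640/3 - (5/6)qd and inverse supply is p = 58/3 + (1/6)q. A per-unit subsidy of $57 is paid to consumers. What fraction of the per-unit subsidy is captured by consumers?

Consumer share = 5/6

Pre-subsidy: 1640/3 - (5/6)q = 58/3 + (1/6)q gives q* = 1582/3 and p* = 965/9.
With the rebate, buyers effectively pay pb = ps − 57, where ps is the price sellers receive.
On the curves, pb = 1640/3 - (5/6)q and ps = 58/3 + (1/6)q; the wedge ps − pb = 57 gives 58/3 + (1/6)q − (1640/3 - (5/6)q) = 57, so q' = 1753/3.
Then pb = 1640/3 − (5/6)·(1753/3) = 1075/18 and ps = 58/3 + (1/6)·(1753/3) = 2101/18.
Buyers' price falls by p* − pb = 965/9 − 1075/18 = 47.5; sellers' price rises by ps − p* = 2101/18 − 965/9 = 9.5.
So consumers capture 47.5/57 = 5/6 of each unit of subsidy.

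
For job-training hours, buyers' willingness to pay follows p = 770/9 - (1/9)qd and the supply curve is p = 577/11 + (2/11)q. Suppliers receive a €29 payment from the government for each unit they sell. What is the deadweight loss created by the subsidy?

Pre-subsidy: 770/9 - (1/9)q = 577/11 + (2/11)q gives q* = 113 and p* = 73.
With the subsidy, sellers receive ps = pb + 29 for each unit, where pb is the price buyers pay.
On the curves, pb = 770/9 - (1/9)q and ps = 577/11 + (2/11)q; the wedge ps − pb = 29 gives 577/11 + (2/11)q − (770/9 - (1/9)q) = 29, so q' = 212.
Then pb = 770/9 − (1/9)·212 = 62 and ps = 577/11 + (2/11)·212 = 91.
The subsidy expands output by 212 − 113 = 99 past the efficient level; on those units the gap between marginal cost and willingness to pay runs from 0 up to 29.
DWL = ½ × 29 × 99 = 1435.5.

Deadweight loss = €1435.5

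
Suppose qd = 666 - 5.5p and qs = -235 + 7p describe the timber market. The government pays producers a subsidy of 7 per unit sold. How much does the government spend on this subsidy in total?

Government cost = 2037.84

Pre-subsidy: 666 - 5.5p = -235 + 7p gives p* = 72.08, q* = 269.56.
With the subsidy, sellers receive ps = pb + 7 for each unit, where pb is the price buyers pay.
Supply in terms of pb becomes qs = -235 + 7(pb + 7) = -186 + 7pb. Setting this equal to demand: 666 - 5.5pb = -186 + 7pb, so pb = 68.16.
Sellers receive ps = 68.16 + 7 = 75.16; q' = 666 − 5.5·68.16 = 291.12.
Government outlay = subsidy × quantity = 7 × 291.12 = 2037.84.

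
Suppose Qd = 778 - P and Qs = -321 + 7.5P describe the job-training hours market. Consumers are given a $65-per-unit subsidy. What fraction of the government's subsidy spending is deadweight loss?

Pre-subsidy: 778 - P = -321 + 7.5P gives P* = 2198/17, Q* = 11028/17.
With the rebate, buyers effectively pay Pb = Ps − 65, where Ps is the price sellers receive.
Demand in terms of Ps becomes Qd = 778 − 1(Ps − 65) = 843 - Ps. Setting this equal to supply: 843 - Ps = -321 + 7.5Ps, so Ps = 2328/17.
Buyers pay Pb = 2328/17 − 65 = 1223/17; Q' = -321 + 7.5·(2328/17) = 12003/17.
ΔCS = ½(11028/17 + 12003/17)(2198/17 − 1223/17) = 22455225/578; ΔPS = ½(11028/17 + 12003/17)(2328/17 − 2198/17) = 1497015/289.
Government spending = 65 × 12003/17 = 780195/17.
DWL = ½ × 65 × (12003/17 − 11028/17) = 63375/34; fraction = (63375/34) / (780195/17) = 325/8002.

DWL / government spending = 325/8002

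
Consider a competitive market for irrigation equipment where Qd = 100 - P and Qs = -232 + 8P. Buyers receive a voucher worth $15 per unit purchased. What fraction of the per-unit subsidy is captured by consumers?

Consumer share = 8/9

Pre-subsidy: 100 - P = -232 + 8P gives P* = 332/9, Q* = 568/9.
With the rebate, buyers effectively pay Pb = Ps − 15, where Ps is the price sellers receive.
Demand in terms of Ps becomes Qd = 100 − 1(Ps − 15) = 115 - Ps. Setting this equal to supply: 115 - Ps = -232 + 8Ps, so Ps = 347/9.
Buyers pay Pb = 347/9 − 15 = 212/9; Q' = -232 + 8·(347/9) = 688/9.
Buyers' price falls by P* − Pb = 332/9 − 212/9 = 40/3; sellers' price rises by Ps − P* = 347/9 − 332/9 = 5/3.
So consumers capture (40/3)/15 = 8/9 of each unit of subsidy.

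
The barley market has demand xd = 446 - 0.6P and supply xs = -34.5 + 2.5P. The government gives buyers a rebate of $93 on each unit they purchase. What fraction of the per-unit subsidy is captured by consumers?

Pre-subsidy: 446 - 0.6P = -34.5 + 2.5P gives P* = 155, x* = 353.
With the rebate, buyers effectively pay Pb = Ps − 93, where Ps is the price sellers receive.
Demand in terms of Ps becomes xd = 446 − 0.6(Ps − 93) = 501.8 - 0.6Ps. Setting this equal to supply: 501.8 - 0.6Ps = -34.5 + 2.5Ps, so Ps = 173.
Buyers pay Pb = 173 − 93 = 80; x' = -34.5 + 2.5·173 = 398.
Buyers' price falls by P* − Pb = 155 − 80 = 75; sellers' price rises by Ps − P* = 173 − 155 = 18.
So consumers capture 75/93 = 25/31 of each unit of subsidy.

Consumer share = 25/31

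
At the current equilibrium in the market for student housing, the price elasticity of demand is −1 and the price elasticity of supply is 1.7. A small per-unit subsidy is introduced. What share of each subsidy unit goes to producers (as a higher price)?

For a small subsidy around the equilibrium, the benefit split depends on the relative slopes, which at a point are proportional to the elasticities.
Buyer share = εs/(εs + |εd|) = 1.7/(1.7 + 1) = 17/27; seller share = |εd|/(εs + |εd|) = 10/27.
So producers capture 10/27 of the subsidy.

Producer share = 10/27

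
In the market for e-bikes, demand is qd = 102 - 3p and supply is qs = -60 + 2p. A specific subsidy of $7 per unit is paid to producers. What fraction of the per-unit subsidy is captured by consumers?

Consumer share = 0.4

Pre-subsidy: 102 - 3p = -60 + 2p gives p* = 32.4, q* = 4.8.
With the subsidy, sellers receive ps = pb + 7 for each unit, where pb is the price buyers pay.
Supply in terms of pb becomes qs = -60 + 2(pb + 7) = -46 + 2pb. Setting this equal to demand: 102 - 3pb = -46 + 2pb, so pb = 29.6.
Sellers receive ps = 29.6 + 7 = 36.6; q' = 102 − 3·29.6 = 13.2.
Buyers' price falls by p* − pb = 32.4 − 29.6 = 2.8; sellers' price rises by ps − p* = 36.6 − 32.4 = 4.2.
So consumers capture 2.8/7 = 0.4 of each unit of subsidy.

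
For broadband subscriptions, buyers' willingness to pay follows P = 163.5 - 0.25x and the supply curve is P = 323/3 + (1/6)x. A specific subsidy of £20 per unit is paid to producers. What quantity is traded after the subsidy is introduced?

Pre-subsidy: 163.5 - 0.25x = 323/3 + (1/6)x gives x* = 134 and P* = 130.
With the subsidy, sellers receive Ps = Pb + 20 for each unit, where Pb is the price buyers pay.
On the curves, Pb = 163.5 - 0.25x and Ps = 323/3 + (1/6)x; the wedge Ps − Pb = 20 gives 323/3 + (1/6)x − (163.5 - 0.25x) = 20, so x' = 182.
Then Pb = 163.5 − 0.25·182 = 118 and Ps = 323/3 + (1/6)·182 = 138.

x' = 182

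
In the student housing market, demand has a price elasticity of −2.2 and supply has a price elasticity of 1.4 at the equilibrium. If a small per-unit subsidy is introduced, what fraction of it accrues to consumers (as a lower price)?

Consumer share = 7/18

For a small subsidy around the equilibrium, the benefit split depends on the relative slopes, which at a point are proportional to the elasticities.
Buyer share = εs/(εs + |εd|) = 1.4/(1.4 + 2.2) = 7/18; seller share = |εd|/(εs + |εd|) = 11/18.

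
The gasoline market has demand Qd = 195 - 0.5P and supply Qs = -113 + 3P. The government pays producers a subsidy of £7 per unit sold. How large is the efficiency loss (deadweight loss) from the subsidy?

Pre-subsidy: 195 - 0.5P = -113 + 3P gives P* = 88, Q* = 151.
With the subsidy, sellers receive Ps = Pb + 7 for each unit, where Pb is the price buyers pay.
Supply in terms of Pb becomes Qs = -113 + 3(Pb + 7) = -92 + 3Pb. Setting this equal to demand: 195 - 0.5Pb = -92 + 3Pb, so Pb = 82.
Sellers receive Ps = 82 + 7 = 89; Q' = 195 − 0.5·82 = 154.
The subsidy expands output by 154 − 151 = 3 past the efficient level; on those units the gap between marginal cost and willingness to pay runs from 0 up to 7.
DWL = ½ × 7 × 3 = 10.5.

Deadweight loss = £10.5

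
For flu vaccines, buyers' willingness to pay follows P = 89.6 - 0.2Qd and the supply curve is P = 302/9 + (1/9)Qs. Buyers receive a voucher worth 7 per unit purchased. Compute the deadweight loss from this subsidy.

Deadweight loss = 78.75

Pre-subsidy: 89.6 - 0.2Q = 302/9 + (1/9)Q gives Q* = 1261/7 and P* = 375/7.
With the rebate, buyers effectively pay Pb = Ps − 7, where Ps is the price sellers receive.
On the curves, Pb = 89.6 - 0.2Q and Ps = 302/9 + (1/9)Q; the wedge Ps − Pb = 7 gives 302/9 + (1/9)Q − (89.6 - 0.2Q) = 7, so Q' = 2837/14.
Then Pb = 89.6 − 0.2·(2837/14) = 687/14 and Ps = 302/9 + (1/9)·(2837/14) = 785/14.
The subsidy expands output by 2837/14 − 1261/7 = 22.5 past the efficient level; on those units the gap between marginal cost and willingness to pay runs from 0 up to 7.
DWL = ½ × 7 × 22.5 = 78.75.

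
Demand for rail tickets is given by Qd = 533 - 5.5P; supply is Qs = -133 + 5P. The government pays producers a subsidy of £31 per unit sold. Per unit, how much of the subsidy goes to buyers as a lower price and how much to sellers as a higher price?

Pre-subsidy: 533 - 5.5P = -133 + 5P gives P* = 444/7, Q* = 1289/7.
With the subsidy, sellers receive Ps = Pb + 31 for each unit, where Pb is the price buyers pay.
Supply in terms of Pb becomes Qs = -133 + 5(Pb + 31) = 22 + 5Pb. Setting this equal to demand: 533 - 5.5Pb = 22 + 5Pb, so Pb = 146/3.
Sellers receive Ps = 146/3 + 31 = 239/3; Q' = 533 − 5.5·(146/3) = 796/3.
Buyers' price falls by P* − Pb = 444/7 − 146/3 = 310/21; sellers' price rises by Ps − P* = 239/3 − 444/7 = 341/21.

Buyers gain 310/21 per unit; sellers gain 341/21 per unit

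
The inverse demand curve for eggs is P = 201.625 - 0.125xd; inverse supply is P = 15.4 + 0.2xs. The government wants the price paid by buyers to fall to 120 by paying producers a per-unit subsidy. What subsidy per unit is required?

At a buyer price of 120, quantity demanded is 1613 − 8·120 = 653.
Sellers supply 653 only when they receive Ps = 15.4 + 0.2·653 = 146.
s = Ps − Pb = 146 − 120 = 26.

Required subsidy s = 26 per unit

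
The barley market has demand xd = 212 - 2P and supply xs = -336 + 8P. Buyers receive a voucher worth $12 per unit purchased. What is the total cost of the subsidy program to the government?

Pre-subsidy: 212 - 2P = -336 + 8P gives P* = 54.8, x* = 102.4.
With the rebate, buyers effectively pay Pb = Ps − 12, where Ps is the price sellers receive.
Demand in terms of Ps becomes xd = 212 − 2(Ps − 12) = 236 - 2Ps. Setting this equal to supply: 236 - 2Ps = -336 + 8Ps, so Ps = 57.2.
Buyers pay Pb = 57.2 − 12 = 45.2; x' = -336 + 8·57.2 = 121.6.
Government outlay = subsidy × quantity = 12 × 121.6 = 1459.2.

Government cost = $1459.2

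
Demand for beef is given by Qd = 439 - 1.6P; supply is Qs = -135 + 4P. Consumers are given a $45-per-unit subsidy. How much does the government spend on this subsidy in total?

Pre-subsidy: 439 - 1.6P = -135 + 4P gives P* = 102.5, Q* = 275.
With the rebate, buyers effectively pay Pb = Ps − 45, where Ps is the price sellers receive.
Demand in terms of Ps becomes Qd = 439 − 1.6(Ps − 45) = 511 - 1.6Ps. Setting this equal to supply: 511 - 1.6Ps = -135 + 4Ps, so Ps = 1615/14.
Buyers pay Pb = 1615/14 − 45 = 985/14; Q' = -135 + 4·(1615/14) = 2285/7.
Government outlay = subsidy × quantity = 45 × 2285/7 = 102825/7.

Government cost = 102825/7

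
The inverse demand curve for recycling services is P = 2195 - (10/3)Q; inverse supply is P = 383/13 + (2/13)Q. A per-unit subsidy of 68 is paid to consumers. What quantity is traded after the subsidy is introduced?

Q' = 640.5

Pre-subsidy: 2195 - (10/3)Q = 383/13 + (2/13)Q gives Q* = 621 and P* = 125.
With the rebate, buyers effectively pay Pb = Ps − 68, where Ps is the price sellers receive.
On the curves, Pb = 2195 - (10/3)Q and Ps = 383/13 + (2/13)Q; the wedge Ps − Pb = 68 gives 383/13 + (2/13)Q − (2195 - (10/3)Q) = 68, so Q' = 640.5.
Then Pb = 2195 − (10/3)·640.5 = 60 and Ps = 383/13 + (2/13)·640.5 = 128.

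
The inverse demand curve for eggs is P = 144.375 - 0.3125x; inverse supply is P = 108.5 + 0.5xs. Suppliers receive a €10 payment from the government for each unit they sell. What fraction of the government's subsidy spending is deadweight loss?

DWL / government spending = 40/367

Pre-subsidy: 144.375 - 0.3125x = 108.5 + 0.5x gives x* = 574/13 and P* = 3395/26.
With the subsidy, sellers receive Ps = Pb + 10 for each unit, where Pb is the price buyers pay.
On the curves, Pb = 144.375 - 0.3125x and Ps = 108.5 + 0.5x; the wedge Ps − Pb = 10 gives 108.5 + 0.5x − (144.375 - 0.3125x) = 10, so x' = 734/13.
Then Pb = 144.375 − 0.3125·(734/13) = 3295/26 and Ps = 108.5 + 0.5·(734/13) = 3555/26.
ΔCS = ½(574/13 + 734/13)(3395/26 − 3295/26) = 32700/169; ΔPS = ½(574/13 + 734/13)(3555/26 − 3395/26) = 52320/169.
Government spending = 10 × 734/13 = 7340/13.
DWL = ½ × 10 × (734/13 − 574/13) = 800/13; fraction = (800/13) / (7340/13) = 40/367.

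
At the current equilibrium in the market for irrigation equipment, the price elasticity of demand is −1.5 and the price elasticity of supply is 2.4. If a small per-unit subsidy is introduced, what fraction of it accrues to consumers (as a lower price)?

For a small subsidy around the equilibrium, the benefit split depends on the relative slopes, which at a point are proportional to the elasticities.
Buyer share = εs/(εs + |εd|) = 2.4/(2.4 + 1.5) = 8/13; seller share = |εd|/(εs + |εd|) = 5/13.

Consumer share = 8/13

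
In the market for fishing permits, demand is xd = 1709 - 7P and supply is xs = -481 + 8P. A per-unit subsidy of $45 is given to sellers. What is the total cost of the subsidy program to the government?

Pre-subsidy: 1709 - 7P = -481 + 8P gives P* = 146, x* = 687.
With the subsidy, sellers receive Ps = Pb + 45 for each unit, where Pb is the price buyers pay.
Supply in terms of Pb becomes xs = -481 + 8(Pb + 45) = -121 + 8Pb. Setting this equal to demand: 1709 - 7Pb = -121 + 8Pb, so Pb = 122.
Sellers receive Ps = 122 + 45 = 167; x' = 1709 − 7·122 = 855.
Government outlay = subsidy × quantity = 45 × 855 = 38475.

Government cost = $38475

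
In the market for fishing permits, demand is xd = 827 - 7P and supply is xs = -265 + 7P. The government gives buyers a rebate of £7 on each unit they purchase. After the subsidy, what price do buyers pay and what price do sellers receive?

Buyers pay £74.5; sellers receive £81.5

Pre-subsidy: 827 - 7P = -265 + 7P gives P* = 78, x* = 281.
With the rebate, buyers effectively pay Pb = Ps − 7, where Ps is the price sellers receive.
Demand in terms of Ps becomes xd = 827 − 7(Ps − 7) = 876 - 7Ps. Setting this equal to supply: 876 - 7Ps = -265 + 7Ps, so Ps = 81.5.
Buyers pay Pb = 81.5 − 7 = 74.5; x' = -265 + 7·81.5 = 305.5.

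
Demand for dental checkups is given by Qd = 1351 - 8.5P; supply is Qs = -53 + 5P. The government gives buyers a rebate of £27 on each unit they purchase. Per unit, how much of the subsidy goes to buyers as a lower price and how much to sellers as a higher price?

Buyers gain £10 per unit; sellers gain £17 per unit

Pre-subsidy: 1351 - 8.5P = -53 + 5P gives P* = 104, Q* = 467.
With the rebate, buyers effectively pay Pb = Ps − 27, where Ps is the price sellers receive.
Demand in terms of Ps becomes Qd = 1351 − 8.5(Ps − 27) = 1580.5 - 8.5Ps. Setting this equal to supply: 1580.5 - 8.5Ps = -53 + 5Ps, so Ps = 121.
Buyers pay Pb = 121 − 27 = 94; Q' = -53 + 5·121 = 552.
Buyers' price falls by P* − Pb = 104 − 94 = 10; sellers' price rises by Ps − P* = 121 − 104 = 17.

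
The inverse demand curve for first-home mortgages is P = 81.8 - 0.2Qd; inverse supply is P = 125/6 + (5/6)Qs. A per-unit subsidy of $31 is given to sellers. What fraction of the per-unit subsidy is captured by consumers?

Pre-subsidy: 81.8 - 0.2Q = 125/6 + (5/6)Q gives Q* = 59 and P* = 70.
With the subsidy, sellers receive Ps = Pb + 31 for each unit, where Pb is the price buyers pay.
On the curves, Pb = 81.8 - 0.2Q and Ps = 125/6 + (5/6)Q; the wedge Ps − Pb = 31 gives 125/6 + (5/6)Q − (81.8 - 0.2Q) = 31, so Q' = 89.
Then Pb = 81.8 − 0.2·89 = 64 and Ps = 125/6 + (5/6)·89 = 95.
Buyers' price falls by P* − Pb = 70 − 64 = 6; sellers' price rises by Ps − P* = 95 − 70 = 25.
So consumers capture 6/31 = 6/31 of each unit of subsidy.

Consumer share = 6/31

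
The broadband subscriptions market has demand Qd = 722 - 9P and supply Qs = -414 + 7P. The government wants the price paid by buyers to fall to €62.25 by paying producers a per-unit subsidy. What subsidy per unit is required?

Required subsidy s = €20 per unit

At a buyer price of 62.25, quantity demanded is 722 − 9·62.25 = 161.75.
Sellers supply 161.75 only when they receive Ps with -414 + 7·Ps = 161.75, i.e. Ps = 82.25.
s = Ps − Pb = 82.25 − 62.25 = 20.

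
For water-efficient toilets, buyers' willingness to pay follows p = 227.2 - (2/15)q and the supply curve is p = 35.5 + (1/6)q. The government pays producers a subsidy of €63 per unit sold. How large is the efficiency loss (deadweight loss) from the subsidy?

Pre-subsidy: 227.2 - (2/15)q = 35.5 + (1/6)q gives q* = 639 and p* = 142.
With the subsidy, sellers receive ps = pb + 63 for each unit, where pb is the price buyers pay.
On the curves, pb = 227.2 - (2/15)q and ps = 35.5 + (1/6)q; the wedge ps − pb = 63 gives 35.5 + (1/6)q − (227.2 - (2/15)q) = 63, so q' = 849.
Then pb = 227.2 − (2/15)·849 = 114 and ps = 35.5 + (1/6)·849 = 177.
The subsidy expands output by 849 − 639 = 210 past the efficient level; on those units the gap between marginal cost and willingness to pay runs from 0 up to 63.
DWL = ½ × 63 × 210 = 6615.

Deadweight loss = €6615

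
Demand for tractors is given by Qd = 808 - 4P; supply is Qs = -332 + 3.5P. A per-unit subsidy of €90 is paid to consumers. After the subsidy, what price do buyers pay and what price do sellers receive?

Buyers pay €110; sellers receive €200

Pre-subsidy: 808 - 4P = -332 + 3.5P gives P* = 152, Q* = 200.
With the rebate, buyers effectively pay Pb = Ps − 90, where Ps is the price sellers receive.
Demand in terms of Ps becomes Qd = 808 − 4(Ps − 90) = 1168 - 4Ps. Setting this equal to supply: 1168 - 4Ps = -332 + 3.5Ps, so Ps = 200.
Buyers pay Pb = 200 − 90 = 110; Q' = -332 + 3.5·200 = 368.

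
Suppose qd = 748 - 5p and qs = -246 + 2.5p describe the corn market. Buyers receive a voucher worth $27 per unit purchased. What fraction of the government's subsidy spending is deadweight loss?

DWL / government spending = 135/782

Pre-subsidy: 748 - 5p = -246 + 2.5p gives p* = 1988/15, q* = 256/3.
With the rebate, buyers effectively pay pb = ps − 27, where ps is the price sellers receive.
Demand in terms of ps becomes qd = 748 − 5(ps − 27) = 883 - 5ps. Setting this equal to supply: 883 - 5ps = -246 + 2.5ps, so ps = 2258/15.
Buyers pay pb = 2258/15 − 27 = 1853/15; q' = -246 + 2.5·(2258/15) = 391/3.
ΔCS = ½(256/3 + 391/3)(1988/15 − 1853/15) = 970.5; ΔPS = ½(256/3 + 391/3)(2258/15 − 1988/15) = 1941.
Government spending = 27 × 391/3 = 3519.
DWL = ½ × 27 × (391/3 − 256/3) = 607.5; fraction = 607.5 / 3519 = 135/782.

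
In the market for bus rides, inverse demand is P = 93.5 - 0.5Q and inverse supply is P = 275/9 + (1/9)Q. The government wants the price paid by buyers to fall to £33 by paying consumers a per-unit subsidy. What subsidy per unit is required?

At a buyer price of 33, quantity demanded is 187 − 2·33 = 121.
Sellers supply 121 only when they receive Ps = 275/9 + (1/9)·121 = 44.
s = Ps − Pb = 44 − 33 = 11.

Required subsidy s = £11 per unit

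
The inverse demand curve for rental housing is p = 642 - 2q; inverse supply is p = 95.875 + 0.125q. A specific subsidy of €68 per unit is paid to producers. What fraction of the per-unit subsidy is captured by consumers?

Consumer share = 16/17

Pre-subsidy: 642 - 2q = 95.875 + 0.125q gives q* = 257 and p* = 128.
With the subsidy, sellers receive ps = pb + 68 for each unit, where pb is the price buyers pay.
On the curves, pb = 642 - 2q and ps = 95.875 + 0.125q; the wedge ps − pb = 68 gives 95.875 + 0.125q − (642 - 2q) = 68, so q' = 289.
Then pb = 642 − 2·289 = 64 and ps = 95.875 + 0.125·289 = 132.
Buyers' price falls by p* − pb = 128 − 64 = 64; sellers' price rises by ps − p* = 132 − 128 = 4.
So consumers capture 64/68 = 16/17 of each unit of subsidy.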